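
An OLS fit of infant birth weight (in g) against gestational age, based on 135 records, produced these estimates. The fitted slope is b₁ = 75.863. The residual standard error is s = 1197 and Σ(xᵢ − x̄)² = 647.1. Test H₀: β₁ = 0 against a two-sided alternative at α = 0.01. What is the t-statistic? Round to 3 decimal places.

SE(b₁) = s/√Sₓₓ = 1197/√647.1 = 47.0553.
t = 75.863 / 47.0553 = 1.612.
df = n − 2 = 133.
Two-sided p ≈ 0.1093, which is ≥ 0.01, so fail to reject H₀.
The data do not give significant evidence of an association between gestational age and infant birth weight.

t = 1.612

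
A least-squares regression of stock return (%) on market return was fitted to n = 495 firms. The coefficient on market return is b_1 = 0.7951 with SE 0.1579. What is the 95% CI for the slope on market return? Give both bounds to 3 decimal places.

df = n − 2 = 495 − 2 = 493.
t* = t_{0.025, 493} = 1.964788.
Margin = t* × SE = 1.964788 × 0.1579 = 0.31024.
CI: 0.7951 ± 0.31024 → (0.485, 1.105).
With 95% confidence, each one-unit increase in market return is associated with a change of between 0.485 and 1.105 % in stock return.

(0.485, 1.105)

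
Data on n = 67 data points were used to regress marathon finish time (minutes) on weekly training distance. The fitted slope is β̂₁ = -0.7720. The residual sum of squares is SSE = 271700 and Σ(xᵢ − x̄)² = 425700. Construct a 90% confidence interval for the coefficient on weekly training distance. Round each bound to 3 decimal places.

(-0.937, -0.607)

MSE = SSE/(n − 2) = 271700/65 = 4180.
SE(β̂₁) = √(MSE/Sₓₓ) = √(4180/425700) = 0.0990915.
df = n − 2 = 65.
t* = t_{0.05, 65} = 1.668636.
Margin = t* × SE = 1.668636 × 0.0990915 = 0.16535.
CI: -0.7720 ± 0.16535 → (-0.937, -0.607).
With 90% confidence, each one-unit increase in weekly training distance is associated with a change of between -0.937 and -0.607 minutes in marathon finish time.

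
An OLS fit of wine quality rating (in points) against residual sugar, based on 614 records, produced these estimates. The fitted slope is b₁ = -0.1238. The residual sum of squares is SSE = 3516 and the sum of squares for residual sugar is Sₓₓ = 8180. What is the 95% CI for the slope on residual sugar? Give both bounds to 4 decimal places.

(-0.1758, -0.0718)

MSE = SSE/(n − 2) = 3516/612 = 5.7451.
SE(b₁) = √(MSE/Sₓₓ) = √(5.7451/8180) = 0.0265016.
df = n − 2 = 612.
t* = t_{0.025, 612} = 1.963848.
Margin = t* × SE = 1.963848 × 0.0265016 = 0.052045.
CI: -0.1238 ± 0.052045 → (-0.1758, -0.0718).
With 95% confidence, each one-unit increase in residual sugar is associated with a change of between -0.1758 and -0.0718 points in wine quality rating.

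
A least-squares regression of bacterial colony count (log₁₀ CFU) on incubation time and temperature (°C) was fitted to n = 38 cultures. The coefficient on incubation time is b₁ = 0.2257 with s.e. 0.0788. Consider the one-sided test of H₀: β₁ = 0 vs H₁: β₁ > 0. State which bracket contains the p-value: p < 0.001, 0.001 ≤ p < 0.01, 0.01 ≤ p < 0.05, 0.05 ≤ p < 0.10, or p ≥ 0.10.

0.001 ≤ p < 0.01

t = 0.2257 / 0.0788 = 2.864.
df = n − k − 1 = 38 − 2 − 1 = 35.
One-sided p = P(T_{35} > t) ≈ 0.0035.
So 0.001 ≤ p < 0.01.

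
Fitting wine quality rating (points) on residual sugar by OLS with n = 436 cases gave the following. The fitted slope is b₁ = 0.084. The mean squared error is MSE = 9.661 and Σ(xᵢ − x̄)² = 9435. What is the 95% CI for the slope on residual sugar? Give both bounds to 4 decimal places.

SE(b₁) = √(MSE/Sₓₓ) = √(9.661/9435) = 0.0319993.
df = n − 2 = 434.
t* = t_{0.025, 434} = 1.965445.
Margin = t* × SE = 1.965445 × 0.0319993 = 0.062893.
CI: 0.084 ± 0.062893 → (0.0211, 0.1469).
With 95% confidence, each one-unit increase in residual sugar is associated with a change of between 0.0211 and 0.1469 points in wine quality rating.

(0.0211, 0.1469)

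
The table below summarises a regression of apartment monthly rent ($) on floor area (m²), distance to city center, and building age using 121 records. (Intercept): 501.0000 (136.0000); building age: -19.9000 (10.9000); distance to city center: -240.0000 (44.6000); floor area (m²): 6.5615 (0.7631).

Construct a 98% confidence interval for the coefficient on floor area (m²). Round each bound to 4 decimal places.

Read off: b = 6.5615, SE = 0.7631 for floor area (m²).
df = n − k − 1 = 121 − 3 − 1 = 117.
t* = t_{0.01, 117} = 2.358642.
Margin = t* × SE = 2.358642 × 0.7631 = 1.799880.
CI: 6.5615 ± 1.799880 → (4.7616, 8.3614).

(4.7616, 8.3614)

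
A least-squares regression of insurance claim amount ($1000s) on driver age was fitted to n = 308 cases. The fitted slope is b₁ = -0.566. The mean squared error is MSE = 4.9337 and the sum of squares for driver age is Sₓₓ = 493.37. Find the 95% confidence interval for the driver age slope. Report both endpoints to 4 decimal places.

(-0.7628, -0.3692)

SE(b₁) = √(MSE/Sₓₓ) = √(4.9337/493.37) = 0.1.
df = n − 2 = 306.
t* = t_{0.025, 306} = 1.967747.
Margin = t* × SE = 1.967747 × 0.1 = 0.196775.
CI: -0.566 ± 0.196775 → (-0.7628, -0.3692).
With 95% confidence, each one-unit increase in driver age is associated with a change of between -0.7628 and -0.3692 $1000s in insurance claim amount.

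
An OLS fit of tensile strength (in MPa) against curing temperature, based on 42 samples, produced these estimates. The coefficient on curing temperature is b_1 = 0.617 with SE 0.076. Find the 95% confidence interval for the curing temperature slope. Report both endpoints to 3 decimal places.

(0.463, 0.771)

df = n − 2 = 42 − 2 = 40.
t* = t_{0.025, 40} = 2.021075.
Margin = t* × SE = 2.021075 × 0.076 = 0.15360.
CI: 0.617 ± 0.15360 → (0.463, 0.771).
With 95% confidence, each one-unit increase in curing temperature is associated with a change of between 0.463 and 0.771 MPa in tensile strength.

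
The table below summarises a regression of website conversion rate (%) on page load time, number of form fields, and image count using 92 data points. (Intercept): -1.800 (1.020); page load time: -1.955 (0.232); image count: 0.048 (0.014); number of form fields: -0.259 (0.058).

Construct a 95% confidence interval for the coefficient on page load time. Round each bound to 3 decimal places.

(-2.416, -1.494)

Read off: b = -1.955, SE = 0.232 for page load time.
df = n − k − 1 = 92 − 3 − 1 = 88.
t* = t_{0.025, 88} = 1.98729.
Margin = t* × SE = 1.98729 × 0.232 = 0.46105.
CI: -1.955 ± 0.46105 → (-2.416, -1.494).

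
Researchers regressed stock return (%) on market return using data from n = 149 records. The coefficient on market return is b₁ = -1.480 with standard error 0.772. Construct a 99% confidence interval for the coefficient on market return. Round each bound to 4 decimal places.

(-3.4947, 0.5347)

df = n − 2 = 149 − 2 = 147.
t* = t_{0.005, 147} = 2.609688.
Margin = t* × SE = 2.609688 × 0.772 = 2.014679.
CI: -1.480 ± 2.014679 → (-3.4947, 0.5347).
With 99% confidence, each one-unit increase in market return is associated with a change of between -3.4947 and 0.5347 % in stock return.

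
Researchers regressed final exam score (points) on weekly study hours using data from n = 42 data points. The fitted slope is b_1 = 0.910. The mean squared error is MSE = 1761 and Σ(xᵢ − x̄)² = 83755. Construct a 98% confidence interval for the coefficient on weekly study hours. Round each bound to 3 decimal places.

(0.559, 1.261)

SE(b_1) = √(MSE/Sₓₓ) = √(1761/83755) = 0.145002.
df = n − 2 = 40.
t* = t_{0.01, 40} = 2.423257.
Margin = t* × SE = 2.423257 × 0.145002 = 0.35138.
CI: 0.910 ± 0.35138 → (0.559, 1.261).
With 98% confidence, each one-unit increase in weekly study hours is associated with a change of between 0.559 and 1.261 points in final exam score.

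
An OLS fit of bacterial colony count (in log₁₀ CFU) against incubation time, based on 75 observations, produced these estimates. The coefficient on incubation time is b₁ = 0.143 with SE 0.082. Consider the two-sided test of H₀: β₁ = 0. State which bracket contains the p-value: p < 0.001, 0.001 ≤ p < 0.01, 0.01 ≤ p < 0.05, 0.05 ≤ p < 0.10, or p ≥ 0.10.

0.05 ≤ p < 0.10

t = 0.143 / 0.082 = 1.744.
df = n − 2 = 75 − 2 = 73.
Two-sided p = 2·P(T_{73} > |t|) ≈ 0.0854.
So 0.05 ≤ p < 0.10.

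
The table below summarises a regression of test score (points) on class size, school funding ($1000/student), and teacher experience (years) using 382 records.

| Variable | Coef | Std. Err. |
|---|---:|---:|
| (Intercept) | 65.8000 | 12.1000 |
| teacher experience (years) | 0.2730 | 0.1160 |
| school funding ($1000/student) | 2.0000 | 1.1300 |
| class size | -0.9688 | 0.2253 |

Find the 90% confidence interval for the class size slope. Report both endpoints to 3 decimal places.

(-1.340, -0.597)

Read off: b = -0.9688, SE = 0.2253 for class size.
df = n − k − 1 = 382 − 3 − 1 = 378.
t* = t_{0.05, 378} = 1.648895.
Margin = t* × SE = 1.648895 × 0.2253 = 0.37150.
CI: -0.9688 ± 0.37150 → (-1.340, -0.597).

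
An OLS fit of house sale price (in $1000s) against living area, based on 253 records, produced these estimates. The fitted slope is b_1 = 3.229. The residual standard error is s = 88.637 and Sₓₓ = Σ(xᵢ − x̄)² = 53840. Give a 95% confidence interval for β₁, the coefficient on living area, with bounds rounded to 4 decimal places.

(2.4767, 3.9813)

SE(b_1) = s/√Sₓₓ = 88.637/√53840 = 0.381999.
df = n − 2 = 251.
t* = t_{0.025, 251} = 1.96946.
Margin = t* × SE = 1.96946 × 0.381999 = 0.752332.
CI: 3.229 ± 0.752332 → (2.4767, 3.9813).
With 95% confidence, each one-unit increase in living area is associated with a change of between 2.4767 and 3.9813 $1000s in house sale price.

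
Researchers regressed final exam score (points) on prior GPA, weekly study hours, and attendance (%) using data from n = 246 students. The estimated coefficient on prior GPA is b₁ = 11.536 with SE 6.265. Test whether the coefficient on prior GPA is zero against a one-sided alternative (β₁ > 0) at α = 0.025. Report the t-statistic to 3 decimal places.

t = 1.841

H₀: β₁ = 0 vs H₁: β₁ > 0.
t = (b₁ − β₁⁰)/SE = 11.536 / 6.265 = 1.841.
df = n − k − 1 = 246 − 3 − 1 = 242.
One-sided p ≈ 0.0334, which is ≥ 0.025, so fail to reject H₀.
The data do not give significant evidence that the true slope on prior GPA is positive, holding the other predictors fixed.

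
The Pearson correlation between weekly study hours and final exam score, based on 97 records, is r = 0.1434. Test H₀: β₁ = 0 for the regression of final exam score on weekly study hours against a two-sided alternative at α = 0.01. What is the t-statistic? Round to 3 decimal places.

t = r·√(n − 2)/√(1 − r²) = 0.1434·√95/√0.979436 = 1.412.
df = n − 2 = 95.
Two-sided p ≈ 0.1611, which is ≥ 0.01, so fail to reject H₀.
The data do not give significant evidence of a linear association between weekly study hours and final exam score.

t = 1.412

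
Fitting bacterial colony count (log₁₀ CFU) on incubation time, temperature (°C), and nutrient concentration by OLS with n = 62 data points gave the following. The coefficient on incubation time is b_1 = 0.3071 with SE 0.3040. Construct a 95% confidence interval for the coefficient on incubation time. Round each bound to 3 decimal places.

df = n − k − 1 = 62 − 3 − 1 = 58.
t* = t_{0.025, 58} = 2.001717.
Margin = t* × SE = 2.001717 × 0.3040 = 0.60852.
CI: 0.3071 ± 0.60852 → (-0.301, 0.916).
With 95% confidence, each one-unit increase in incubation time is associated with a change of between -0.301 and 0.916 log₁₀ CFU in bacterial colony count, holding the other predictors fixed.

(-0.301, 0.916)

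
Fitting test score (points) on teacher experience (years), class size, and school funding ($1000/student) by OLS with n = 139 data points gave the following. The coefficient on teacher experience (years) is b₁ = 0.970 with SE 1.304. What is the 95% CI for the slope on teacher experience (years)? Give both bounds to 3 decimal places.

df = n − k − 1 = 139 − 3 − 1 = 135.
t* = t_{0.025, 135} = 1.977692.
Margin = t* × SE = 1.977692 × 1.304 = 2.57891.
CI: 0.970 ± 2.57891 → (-1.609, 3.549).
With 95% confidence, each one-unit increase in teacher experience (years) is associated with a change of between -1.609 and 3.549 points in test score, holding the other predictors fixed.

(-1.609, 3.549)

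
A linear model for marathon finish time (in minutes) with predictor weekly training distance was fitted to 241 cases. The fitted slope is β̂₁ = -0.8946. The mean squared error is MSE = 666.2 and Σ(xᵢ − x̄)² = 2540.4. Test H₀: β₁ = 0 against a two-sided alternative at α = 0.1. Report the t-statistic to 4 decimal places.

SE(β̂₁) = √(MSE/Sₓₓ) = √(666.2/2540.4) = 0.512096.
t = -0.8946 / 0.512096 = -1.7469.
df = n − 2 = 239.
Two-sided p ≈ 0.0819, which is < 0.1, so reject H₀.
There is evidence that weekly training distance is associated with marathon finish time.

t = -1.7469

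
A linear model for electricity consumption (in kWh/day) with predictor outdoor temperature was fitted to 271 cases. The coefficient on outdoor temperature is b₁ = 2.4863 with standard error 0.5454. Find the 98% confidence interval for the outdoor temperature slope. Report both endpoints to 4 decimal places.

(1.2099, 3.7627)

df = n − 2 = 271 − 2 = 269.
t* = t_{0.01, 269} = 2.34029.
Margin = t* × SE = 2.34029 × 0.5454 = 1.276394.
CI: 2.4863 ± 1.276394 → (1.2099, 3.7627).
With 98% confidence, each one-unit increase in outdoor temperature is associated with a change of between 1.2099 and 3.7627 kWh/day in electricity consumption.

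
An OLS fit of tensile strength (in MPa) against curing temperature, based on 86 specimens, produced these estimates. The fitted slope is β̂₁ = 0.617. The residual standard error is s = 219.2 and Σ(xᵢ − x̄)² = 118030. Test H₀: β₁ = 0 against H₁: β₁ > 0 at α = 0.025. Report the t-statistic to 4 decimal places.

SE(β̂₁) = s/√Sₓₓ = 219.2/√118030 = 0.638035.
t = 0.617 / 0.638035 = 0.9670.
df = n − 2 = 84.
One-sided p ≈ 0.1682, which is ≥ 0.025, so fail to reject H₀.
The data do not give significant evidence that the true slope on curing temperature is positive.

t = 0.9670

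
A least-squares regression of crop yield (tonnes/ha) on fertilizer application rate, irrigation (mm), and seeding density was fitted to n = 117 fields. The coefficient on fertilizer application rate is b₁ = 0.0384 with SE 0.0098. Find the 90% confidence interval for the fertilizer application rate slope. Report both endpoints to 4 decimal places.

df = n − k − 1 = 117 − 3 − 1 = 113.
t* = t_{0.05, 113} = 1.65845.
Margin = t* × SE = 1.65845 × 0.0098 = 0.016253.
CI: 0.0384 ± 0.016253 → (0.0221, 0.0547).
With 90% confidence, each one-unit increase in fertilizer application rate is associated with a change of between 0.0221 and 0.0547 tonnes/ha in crop yield, holding the other predictors fixed.

(0.0221, 0.0547)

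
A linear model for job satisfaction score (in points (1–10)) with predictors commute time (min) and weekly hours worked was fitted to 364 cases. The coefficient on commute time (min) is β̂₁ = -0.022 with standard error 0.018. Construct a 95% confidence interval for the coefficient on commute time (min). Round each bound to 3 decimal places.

(-0.057, 0.013)

df = n − k − 1 = 364 − 2 − 1 = 361.
t* = t_{0.025, 361} = 1.966557.
Margin = t* × SE = 1.966557 × 0.018 = 0.03540.
CI: -0.022 ± 0.03540 → (-0.057, 0.013).
With 95% confidence, each one-unit increase in commute time (min) is associated with a change of between -0.057 and 0.013 points (1–10) in job satisfaction score, holding the other predictors fixed.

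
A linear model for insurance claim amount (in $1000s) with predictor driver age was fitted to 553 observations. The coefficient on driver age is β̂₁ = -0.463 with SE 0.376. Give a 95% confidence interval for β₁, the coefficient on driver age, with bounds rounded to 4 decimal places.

(-1.2016, 0.2756)

df = n − 2 = 553 − 2 = 551.
t* = t_{0.025, 551} = 1.964279.
Margin = t* × SE = 1.964279 × 0.376 = 0.738569.
CI: -0.463 ± 0.738569 → (-1.2016, 0.2756).
With 95% confidence, each one-unit increase in driver age is associated with a change of between -1.2016 and 0.2756 $1000s in insurance claim amount.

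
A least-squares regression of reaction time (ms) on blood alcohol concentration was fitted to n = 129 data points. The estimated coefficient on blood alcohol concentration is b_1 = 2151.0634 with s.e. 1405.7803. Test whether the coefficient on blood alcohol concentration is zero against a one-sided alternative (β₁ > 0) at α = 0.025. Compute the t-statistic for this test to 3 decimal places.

t = 1.530

H₀: β₁ = 0 vs H₁: β₁ > 0.
t = (b_1 − β₁⁰)/SE = 2151.0634 / 1405.7803 = 1.530.
df = n − 2 = 129 − 2 = 127.
One-sided p ≈ 0.0642, which is ≥ 0.025, so fail to reject H₀.
The data do not give significant evidence that the true slope on blood alcohol concentration is positive.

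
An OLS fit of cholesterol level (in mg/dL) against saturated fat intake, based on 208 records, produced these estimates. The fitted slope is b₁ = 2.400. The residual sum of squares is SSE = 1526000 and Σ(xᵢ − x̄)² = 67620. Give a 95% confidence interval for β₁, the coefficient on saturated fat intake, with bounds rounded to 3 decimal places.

MSE = SSE/(n − 2) = 1526000/206 = 7407.77.
SE(b₁) = √(MSE/Sₓₓ) = √(7407.77/67620) = 0.330983.
df = n − 2 = 206.
t* = t_{0.025, 206} = 1.971547.
Margin = t* × SE = 1.971547 × 0.330983 = 0.65255.
CI: 2.400 ± 0.65255 → (1.747, 3.053).
With 95% confidence, each one-unit increase in saturated fat intake is associated with a change of between 1.747 and 3.053 mg/dL in cholesterol level.

(1.747, 3.053)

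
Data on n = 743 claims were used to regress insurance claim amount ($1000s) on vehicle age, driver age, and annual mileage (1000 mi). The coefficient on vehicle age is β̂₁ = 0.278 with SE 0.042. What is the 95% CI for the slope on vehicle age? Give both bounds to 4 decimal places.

df = n − k − 1 = 743 − 3 − 1 = 739.
t* = t_{0.025, 739} = 1.963179.
Margin = t* × SE = 1.963179 × 0.042 = 0.082454.
CI: 0.278 ± 0.082454 → (0.1955, 0.3605).
With 95% confidence, each one-unit increase in vehicle age is associated with a change of between 0.1955 and 0.3605 $1000s in insurance claim amount, holding the other predictors fixed.

(0.1955, 0.3605)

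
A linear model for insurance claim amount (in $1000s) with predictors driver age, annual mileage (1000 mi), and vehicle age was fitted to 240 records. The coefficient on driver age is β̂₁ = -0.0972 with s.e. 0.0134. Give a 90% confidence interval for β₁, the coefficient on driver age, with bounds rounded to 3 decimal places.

(-0.119, -0.075)

df = n − k − 1 = 240 − 3 − 1 = 236.
t* = t_{0.05, 236} = 1.651336.
Margin = t* × SE = 1.651336 × 0.0134 = 0.02213.
CI: -0.0972 ± 0.02213 → (-0.119, -0.075).
With 90% confidence, each one-unit increase in driver age is associated with a change of between -0.119 and -0.075 $1000s in insurance claim amount, holding the other predictors fixed.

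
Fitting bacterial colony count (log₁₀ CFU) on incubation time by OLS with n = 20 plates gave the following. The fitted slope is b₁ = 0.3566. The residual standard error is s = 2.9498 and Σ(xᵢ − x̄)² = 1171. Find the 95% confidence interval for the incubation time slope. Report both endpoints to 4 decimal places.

SE(b₁) = s/√Sₓₓ = 2.9498/√1171 = 0.0862014.
df = n − 2 = 18.
t* = t_{0.025, 18} = 2.100922.
Margin = t* × SE = 2.100922 × 0.0862014 = 0.181102.
CI: 0.3566 ± 0.181102 → (0.1755, 0.5377).
With 95% confidence, each one-unit increase in incubation time is associated with a change of between 0.1755 and 0.5377 log₁₀ CFU in bacterial colony count.

(0.1755, 0.5377)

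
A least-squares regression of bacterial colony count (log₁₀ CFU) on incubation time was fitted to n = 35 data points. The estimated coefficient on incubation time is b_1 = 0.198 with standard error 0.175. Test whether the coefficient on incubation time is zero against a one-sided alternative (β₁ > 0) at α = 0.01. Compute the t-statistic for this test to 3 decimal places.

H₀: β₁ = 0 vs H₁: β₁ > 0.
t = (b_1 − β₁⁰)/SE = 0.198 / 0.175 = 1.131.
df = n − 2 = 35 − 2 = 33.
One-sided p ≈ 0.1330, which is ≥ 0.01, so fail to reject H₀.
The data do not give significant evidence that the true slope on incubation time is positive.

t = 1.131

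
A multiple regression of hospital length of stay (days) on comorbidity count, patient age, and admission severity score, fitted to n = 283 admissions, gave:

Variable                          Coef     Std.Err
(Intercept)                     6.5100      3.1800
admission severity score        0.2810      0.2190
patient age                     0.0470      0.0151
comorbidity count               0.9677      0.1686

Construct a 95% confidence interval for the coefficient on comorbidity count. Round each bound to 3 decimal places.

(0.636, 1.300)

Read off: b = 0.9677, SE = 0.1686 for comorbidity count.
df = n − k − 1 = 283 − 3 − 1 = 279.
t* = t_{0.025, 279} = 1.968503.
Margin = t* × SE = 1.968503 × 0.1686 = 0.33189.
CI: 0.9677 ± 0.33189 → (0.636, 1.300).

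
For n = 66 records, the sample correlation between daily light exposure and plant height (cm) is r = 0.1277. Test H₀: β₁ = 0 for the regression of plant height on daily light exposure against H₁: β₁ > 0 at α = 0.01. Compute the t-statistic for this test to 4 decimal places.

t = 1.0300

t = r·√(n − 2)/√(1 − r²) = 0.1277·√64/√0.983693 = 1.0300.
df = n − 2 = 64.
One-sided p ≈ 0.1534, which is ≥ 0.01, so fail to reject H₀.
The data do not give significant evidence of a linear association between daily light exposure and plant height.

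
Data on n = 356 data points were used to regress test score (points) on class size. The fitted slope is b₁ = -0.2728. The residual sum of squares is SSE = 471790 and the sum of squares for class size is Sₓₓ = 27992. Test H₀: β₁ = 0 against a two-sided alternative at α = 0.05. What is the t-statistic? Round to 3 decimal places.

MSE = SSE/(n − 2) = 471790/354 = 1332.74.
SE(b₁) = √(MSE/Sₓₓ) = √(1332.74/27992) = 0.218201.
t = -0.2728 / 0.218201 = -1.250.
df = n − 2 = 354.
Two-sided p ≈ 0.2120, which is ≥ 0.05, so fail to reject H₀.
The data do not give significant evidence of an association between class size and test score.

t = -1.250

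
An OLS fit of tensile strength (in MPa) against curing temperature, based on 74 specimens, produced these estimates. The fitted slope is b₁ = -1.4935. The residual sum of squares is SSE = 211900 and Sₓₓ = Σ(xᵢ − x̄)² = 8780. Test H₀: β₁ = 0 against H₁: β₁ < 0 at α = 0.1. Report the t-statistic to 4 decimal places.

t = -2.5796

MSE = SSE/(n − 2) = 211900/72 = 2943.06.
SE(b₁) = √(MSE/Sₓₓ) = √(2943.06/8780) = 0.578965.
t = -1.4935 / 0.578965 = -2.5796.
df = n − 2 = 72.
One-sided p ≈ 0.0060, which is < 0.1, so reject H₀.
There is evidence that the true slope on curing temperature is negative.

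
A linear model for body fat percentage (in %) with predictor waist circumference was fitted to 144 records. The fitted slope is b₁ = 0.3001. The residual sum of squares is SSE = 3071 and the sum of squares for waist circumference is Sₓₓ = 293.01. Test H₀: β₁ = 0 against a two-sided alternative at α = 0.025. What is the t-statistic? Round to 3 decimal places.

MSE = SSE/(n − 2) = 3071/142 = 21.6268.
SE(b₁) = √(MSE/Sₓₓ) = √(21.6268/293.01) = 0.271678.
t = 0.3001 / 0.271678 = 1.105.
df = n − 2 = 142.
Two-sided p ≈ 0.2712, which is ≥ 0.025, so fail to reject H₀.
The data do not give significant evidence of an association between waist circumference and body fat percentage.

t = 1.105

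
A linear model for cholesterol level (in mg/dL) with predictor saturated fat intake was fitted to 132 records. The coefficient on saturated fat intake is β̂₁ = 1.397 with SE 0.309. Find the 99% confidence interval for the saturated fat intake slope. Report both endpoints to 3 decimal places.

df = n − 2 = 132 − 2 = 130.
t* = t_{0.005, 130} = 2.614177.
Margin = t* × SE = 2.614177 × 0.309 = 0.80778.
CI: 1.397 ± 0.80778 → (0.589, 2.205).
With 99% confidence, each one-unit increase in saturated fat intake is associated with a change of between 0.589 and 2.205 mg/dL in cholesterol level.

(0.589, 2.205)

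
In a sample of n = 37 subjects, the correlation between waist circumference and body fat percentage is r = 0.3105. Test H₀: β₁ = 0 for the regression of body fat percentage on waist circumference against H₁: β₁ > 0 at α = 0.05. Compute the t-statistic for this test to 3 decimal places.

t = r·√(n − 2)/√(1 − r²) = 0.3105·√35/√0.90359 = 1.932.
df = n − 2 = 35.
One-sided p ≈ 0.0307, which is < 0.05, so reject H₀.
There is evidence of a linear association between waist circumference and body fat percentage.

t = 1.932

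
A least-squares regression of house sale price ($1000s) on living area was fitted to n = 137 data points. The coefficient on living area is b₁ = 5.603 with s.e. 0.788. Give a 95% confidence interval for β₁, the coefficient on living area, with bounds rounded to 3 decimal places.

(4.045, 7.161)

df = n − 2 = 137 − 2 = 135.
t* = t_{0.025, 135} = 1.977692.
Margin = t* × SE = 1.977692 × 0.788 = 1.55842.
CI: 5.603 ± 1.55842 → (4.045, 7.161).
With 95% confidence, each one-unit increase in living area is associated with a change of between 4.045 and 7.161 $1000s in house sale price.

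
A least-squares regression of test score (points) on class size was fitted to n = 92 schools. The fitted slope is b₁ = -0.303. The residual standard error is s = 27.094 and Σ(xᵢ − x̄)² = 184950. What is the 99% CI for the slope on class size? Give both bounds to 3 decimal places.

SE(b₁) = s/√Sₓₓ = 27.094/√184950 = 0.0630008.
df = n − 2 = 90.
t* = t_{0.005, 90} = 2.631565.
Margin = t* × SE = 2.631565 × 0.0630008 = 0.16579.
CI: -0.303 ± 0.16579 → (-0.469, -0.137).
With 99% confidence, each one-unit increase in class size is associated with a change of between -0.469 and -0.137 points in test score.

(-0.469, -0.137)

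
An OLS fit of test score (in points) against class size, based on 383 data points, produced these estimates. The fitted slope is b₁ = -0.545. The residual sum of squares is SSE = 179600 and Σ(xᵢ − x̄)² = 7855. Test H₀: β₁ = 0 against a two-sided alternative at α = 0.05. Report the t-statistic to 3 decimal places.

t = -2.225

MSE = SSE/(n − 2) = 179600/381 = 471.391.
SE(b₁) = √(MSE/Sₓₓ) = √(471.391/7855) = 0.244973.
t = -0.545 / 0.244973 = -2.225.
df = n − 2 = 381.
Two-sided p ≈ 0.0267, which is < 0.05, so reject H₀.
There is evidence that class size is associated with test score.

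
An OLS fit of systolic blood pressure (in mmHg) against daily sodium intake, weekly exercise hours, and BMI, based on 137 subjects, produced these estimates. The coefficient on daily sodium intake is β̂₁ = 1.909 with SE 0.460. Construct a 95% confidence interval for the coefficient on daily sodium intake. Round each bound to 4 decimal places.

df = n − k − 1 = 137 − 3 − 1 = 133.
t* = t_{0.025, 133} = 1.977961.
Margin = t* × SE = 1.977961 × 0.460 = 0.909862.
CI: 1.909 ± 0.909862 → (0.9991, 2.8189).
With 95% confidence, each one-unit increase in daily sodium intake is associated with a change of between 0.9991 and 2.8189 mmHg in systolic blood pressure, holding the other predictors fixed.

(0.9991, 2.8189)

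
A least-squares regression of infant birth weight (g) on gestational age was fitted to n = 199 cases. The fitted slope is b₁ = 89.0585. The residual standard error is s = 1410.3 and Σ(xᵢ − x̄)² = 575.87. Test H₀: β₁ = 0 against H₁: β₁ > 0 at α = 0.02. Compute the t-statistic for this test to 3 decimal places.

SE(b₁) = s/√Sₓₓ = 1410.3/√575.87 = 58.7691.
t = 89.0585 / 58.7691 = 1.515.
df = n − 2 = 197.
One-sided p ≈ 0.0656, which is ≥ 0.02, so fail to reject H₀.
The data do not give significant evidence that the true slope on gestational age is positive.

t = 1.515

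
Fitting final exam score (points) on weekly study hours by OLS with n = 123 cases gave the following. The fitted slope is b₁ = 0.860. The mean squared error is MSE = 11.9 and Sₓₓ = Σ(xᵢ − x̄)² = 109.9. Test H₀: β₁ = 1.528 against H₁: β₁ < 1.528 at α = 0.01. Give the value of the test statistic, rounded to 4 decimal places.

SE(b₁) = √(MSE/Sₓₓ) = √(11.9/109.9) = 0.32906.
t = (0.860 − 1.528) / 0.32906 = -2.0300.
df = n − 2 = 121.
One-sided p ≈ 0.0223, which is ≥ 0.01, so fail to reject H₀.
The data do not give significant evidence that the true slope on weekly study hours is below 1.528 points per unit.

t = -2.0300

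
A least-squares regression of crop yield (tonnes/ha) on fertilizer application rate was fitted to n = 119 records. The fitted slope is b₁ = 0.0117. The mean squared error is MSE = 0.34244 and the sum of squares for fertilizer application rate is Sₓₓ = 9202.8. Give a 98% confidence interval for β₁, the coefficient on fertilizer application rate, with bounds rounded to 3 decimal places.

(-0.003, 0.026)

SE(b₁) = √(MSE/Sₓₓ) = √(0.34244/9202.8) = 0.00610003.
df = n − 2 = 117.
t* = t_{0.01, 117} = 2.358642.
Margin = t* × SE = 2.358642 × 0.00610003 = 0.01439.
CI: 0.0117 ± 0.01439 → (-0.003, 0.026).
With 98% confidence, each one-unit increase in fertilizer application rate is associated with a change of between -0.003 and 0.026 tonnes/ha in crop yield.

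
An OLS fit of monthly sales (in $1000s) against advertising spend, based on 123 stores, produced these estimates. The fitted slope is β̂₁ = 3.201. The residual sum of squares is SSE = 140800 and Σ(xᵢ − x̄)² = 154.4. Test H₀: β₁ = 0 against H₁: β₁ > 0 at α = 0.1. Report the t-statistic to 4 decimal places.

t = 1.1660

MSE = SSE/(n − 2) = 140800/121 = 1163.64.
SE(β̂₁) = √(MSE/Sₓₓ) = √(1163.64/154.4) = 2.74527.
t = 3.201 / 2.74527 = 1.1660.
df = n − 2 = 121.
One-sided p ≈ 0.1230, which is ≥ 0.1, so fail to reject H₀.
The data do not give significant evidence that the true slope on advertising spend is positive.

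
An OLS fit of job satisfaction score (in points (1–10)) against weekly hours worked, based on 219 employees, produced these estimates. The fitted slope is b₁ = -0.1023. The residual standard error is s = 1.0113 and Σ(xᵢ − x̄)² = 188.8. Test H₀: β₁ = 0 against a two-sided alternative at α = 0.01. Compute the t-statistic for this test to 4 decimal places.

t = -1.3899

SE(b₁) = s/√Sₓₓ = 1.0113/√188.8 = 0.0736002.
t = -0.1023 / 0.0736002 = -1.3899.
df = n − 2 = 217.
Two-sided p ≈ 0.1660, which is ≥ 0.01, so fail to reject H₀.
The data do not give significant evidence of an association between weekly hours worked and job satisfaction score.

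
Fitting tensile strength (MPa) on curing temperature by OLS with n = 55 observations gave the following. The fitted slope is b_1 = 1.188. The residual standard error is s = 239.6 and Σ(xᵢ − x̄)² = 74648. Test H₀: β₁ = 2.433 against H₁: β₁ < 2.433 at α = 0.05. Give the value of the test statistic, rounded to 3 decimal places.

t = -1.420

SE(b_1) = s/√Sₓₓ = 239.6/√74648 = 0.876956.
t = (1.188 − 2.433) / 0.876956 = -1.420.
df = n − 2 = 53.
One-sided p ≈ 0.0808, which is ≥ 0.05, so fail to reject H₀.
The data do not give significant evidence that the true slope on curing temperature is below 2.433 MPa per unit.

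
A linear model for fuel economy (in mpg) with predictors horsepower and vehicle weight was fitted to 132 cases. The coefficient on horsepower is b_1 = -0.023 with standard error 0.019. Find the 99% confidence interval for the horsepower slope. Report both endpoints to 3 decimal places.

(-0.073, 0.027)

df = n − k − 1 = 132 − 2 − 1 = 129.
t* = t_{0.005, 129} = 2.614479.
Margin = t* × SE = 2.614479 × 0.019 = 0.04968.
CI: -0.023 ± 0.04968 → (-0.073, 0.027).
With 99% confidence, each one-unit increase in horsepower is associated with a change of between -0.073 and 0.027 mpg in fuel economy, holding the other predictors fixed.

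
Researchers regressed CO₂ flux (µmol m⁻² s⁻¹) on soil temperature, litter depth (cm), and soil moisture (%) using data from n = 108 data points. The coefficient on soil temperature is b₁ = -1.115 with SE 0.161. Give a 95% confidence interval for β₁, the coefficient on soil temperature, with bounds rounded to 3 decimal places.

df = n − k − 1 = 108 − 3 − 1 = 104.
t* = t_{0.025, 104} = 1.983038.
Margin = t* × SE = 1.983038 × 0.161 = 0.31927.
CI: -1.115 ± 0.31927 → (-1.434, -0.796).
With 95% confidence, each one-unit increase in soil temperature is associated with a change of between -1.434 and -0.796 µmol m⁻² s⁻¹ in CO₂ flux, holding the other predictors fixed.

(-1.434, -0.796)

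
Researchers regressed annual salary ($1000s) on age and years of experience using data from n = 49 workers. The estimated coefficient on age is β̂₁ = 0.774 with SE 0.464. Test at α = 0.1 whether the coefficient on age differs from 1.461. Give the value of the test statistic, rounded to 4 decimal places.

H₀: β₁ = 1.461 vs H₁: β₁ ≠ 1.461.
t = (β̂₁ − β₁⁰)/SE = (0.774 − 1.461) / 0.464 = -1.4806.
df = n − k − 1 = 49 − 2 − 1 = 46.
Two-sided p ≈ 0.1455, which is ≥ 0.1, so fail to reject H₀.
The data are consistent with a true slope of 1.461 $1000s per unit of age, holding the other predictors fixed.

t = -1.4806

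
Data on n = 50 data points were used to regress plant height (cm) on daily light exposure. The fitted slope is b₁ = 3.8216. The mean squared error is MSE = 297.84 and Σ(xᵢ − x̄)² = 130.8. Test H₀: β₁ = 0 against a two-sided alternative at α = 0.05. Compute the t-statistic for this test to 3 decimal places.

SE(b₁) = √(MSE/Sₓₓ) = √(297.84/130.8) = 1.50899.
t = 3.8216 / 1.50899 = 2.533.
df = n − 2 = 48.
Two-sided p ≈ 0.0146, which is < 0.05, so reject H₀.
There is evidence that daily light exposure is associated with plant height.

t = 2.533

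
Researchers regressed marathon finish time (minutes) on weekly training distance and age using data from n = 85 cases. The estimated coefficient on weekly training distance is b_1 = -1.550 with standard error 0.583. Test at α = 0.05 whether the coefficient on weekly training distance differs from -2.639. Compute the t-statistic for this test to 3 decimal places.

H₀: β₁ = -2.639 vs H₁: β₁ ≠ -2.639.
t = (b_1 − β₁⁰)/SE = (-1.550 − (-2.639)) / 0.583 = 1.868.
df = n − k − 1 = 85 − 2 − 1 = 82.
Two-sided p ≈ 0.0653, which is ≥ 0.05, so fail to reject H₀.
The data are consistent with a true slope of -2.639 minutes per unit of weekly training distance, holding the other predictors fixed.

t = 1.868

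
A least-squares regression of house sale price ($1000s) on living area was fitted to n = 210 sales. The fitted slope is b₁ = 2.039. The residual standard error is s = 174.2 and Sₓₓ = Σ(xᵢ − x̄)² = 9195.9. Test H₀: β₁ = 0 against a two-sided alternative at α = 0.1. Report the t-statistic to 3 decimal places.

t = 1.122

SE(b₁) = s/√Sₓₓ = 174.2/√9195.9 = 1.81657.
t = 2.039 / 1.81657 = 1.122.
df = n − 2 = 208.
Two-sided p ≈ 0.2630, which is ≥ 0.1, so fail to reject H₀.
The data do not give significant evidence of an association between living area and house sale price.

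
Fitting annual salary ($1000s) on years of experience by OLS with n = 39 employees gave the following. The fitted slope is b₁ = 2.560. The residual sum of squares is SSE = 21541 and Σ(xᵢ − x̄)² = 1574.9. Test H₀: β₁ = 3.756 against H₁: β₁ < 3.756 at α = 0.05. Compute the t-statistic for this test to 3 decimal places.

MSE = SSE/(n − 2) = 21541/37 = 582.189.
SE(b₁) = √(MSE/Sₓₓ) = √(582.189/1574.9) = 0.608003.
t = (2.560 − 3.756) / 0.608003 = -1.967.
df = n − 2 = 37.
One-sided p ≈ 0.0284, which is < 0.05, so reject H₀.
There is evidence that the true slope on years of experience is below 3.756 $1000s per unit.

t = -1.967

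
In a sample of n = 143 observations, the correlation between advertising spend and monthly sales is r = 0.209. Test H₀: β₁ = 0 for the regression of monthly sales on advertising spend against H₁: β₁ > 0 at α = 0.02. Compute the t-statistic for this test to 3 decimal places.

t = r·√(n − 2)/√(1 − r²) = 0.209·√141/√0.956319 = 2.538.
df = n − 2 = 141.
One-sided p ≈ 0.0061, which is < 0.02, so reject H₀.
There is evidence of a linear association between advertising spend and monthly sales.

t = 2.538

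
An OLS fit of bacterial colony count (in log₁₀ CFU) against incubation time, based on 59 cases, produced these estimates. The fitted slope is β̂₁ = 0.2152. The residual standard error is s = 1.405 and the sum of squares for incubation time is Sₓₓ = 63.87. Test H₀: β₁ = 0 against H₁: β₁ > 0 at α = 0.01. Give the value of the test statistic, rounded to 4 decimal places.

t = 1.2241

SE(β̂₁) = s/√Sₓₓ = 1.405/√63.87 = 0.175804.
t = 0.2152 / 0.175804 = 1.2241.
df = n − 2 = 57.
One-sided p ≈ 0.1130, which is ≥ 0.01, so fail to reject H₀.
The data do not give significant evidence that the true slope on incubation time is positive.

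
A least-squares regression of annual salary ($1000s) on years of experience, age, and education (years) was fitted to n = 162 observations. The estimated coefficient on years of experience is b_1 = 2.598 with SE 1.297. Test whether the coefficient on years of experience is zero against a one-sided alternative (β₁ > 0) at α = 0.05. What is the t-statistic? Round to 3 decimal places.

t = 2.003

H₀: β₁ = 0 vs H₁: β₁ > 0.
t = (b_1 − β₁⁰)/SE = 2.598 / 1.297 = 2.003.
df = n − k − 1 = 162 − 3 − 1 = 158.
One-sided p ≈ 0.0234, which is < 0.05, so reject H₀.
There is evidence that the true slope on years of experience is positive, holding the other predictors fixed.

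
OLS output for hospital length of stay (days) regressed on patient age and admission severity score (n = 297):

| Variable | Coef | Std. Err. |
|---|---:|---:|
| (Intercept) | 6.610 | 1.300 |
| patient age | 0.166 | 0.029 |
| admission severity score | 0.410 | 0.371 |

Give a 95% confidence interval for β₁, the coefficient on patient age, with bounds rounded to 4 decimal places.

(0.1089, 0.2231)

Read off: b = 0.166, SE = 0.029 for patient age.
df = n − k − 1 = 297 − 2 − 1 = 294.
t* = t_{0.025, 294} = 1.968066.
Margin = t* × SE = 1.968066 × 0.029 = 0.057074.
CI: 0.166 ± 0.057074 → (0.1089, 0.2231).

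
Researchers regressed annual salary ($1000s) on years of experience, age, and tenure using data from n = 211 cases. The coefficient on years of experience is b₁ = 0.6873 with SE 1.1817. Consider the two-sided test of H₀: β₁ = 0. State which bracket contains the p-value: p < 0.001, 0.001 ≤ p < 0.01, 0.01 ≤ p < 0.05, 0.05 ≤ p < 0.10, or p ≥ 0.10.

t = 0.6873 / 1.1817 = 0.582.
df = n − k − 1 = 211 − 3 − 1 = 207.
Two-sided p = 2·P(T_{207} > |t|) ≈ 0.5615.
So p ≥ 0.10.

p ≥ 0.10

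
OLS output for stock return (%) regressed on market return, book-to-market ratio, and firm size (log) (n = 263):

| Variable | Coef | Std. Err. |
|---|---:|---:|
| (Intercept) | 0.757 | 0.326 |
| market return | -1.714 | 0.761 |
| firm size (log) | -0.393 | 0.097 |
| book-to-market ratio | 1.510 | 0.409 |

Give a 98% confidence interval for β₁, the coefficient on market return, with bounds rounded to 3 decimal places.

(-3.495, 0.067)

Read off: b = -1.714, SE = 0.761 for market return.
df = n − k − 1 = 263 − 3 − 1 = 259.
t* = t_{0.01, 259} = 2.340831.
Margin = t* × SE = 2.340831 × 0.761 = 1.78137.
CI: -1.714 ± 1.78137 → (-3.495, 0.067).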